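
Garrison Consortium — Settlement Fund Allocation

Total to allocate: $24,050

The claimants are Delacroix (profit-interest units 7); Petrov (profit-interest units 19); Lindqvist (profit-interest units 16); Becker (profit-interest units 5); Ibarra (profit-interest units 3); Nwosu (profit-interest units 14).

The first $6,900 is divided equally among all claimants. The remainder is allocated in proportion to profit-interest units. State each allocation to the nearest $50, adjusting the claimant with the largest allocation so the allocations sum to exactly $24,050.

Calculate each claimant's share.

Delacroix: $3,050 · Petrov: $6,200 · Lindqvist: $5,450 · Becker: $2,500 · Ibarra: $1,950 · Nwosu: $4,900

First tranche $6,900 split equally: $1,150 each.
Remainder $17,150 by profit-interest units (total 64): Delacroix 1,875.78 → $1,900; Petrov 5,091.41 → $5,100; Lindqvist 4,287.50 → $4,300; Becker 1,339.84 → $1,350; Ibarra 803.91 → $800; Nwosu 3,751.56 → $3,750.
Rounding difference −$50 on remainder applied to Petrov.
Totals: Delacroix $1,150 + $1,900 = $3,050; Petrov $1,150 + $5,050 = $6,200; Lindqvist $1,150 + $4,300 = $5,450; Becker $1,150 + $1,350 = $2,500; Ibarra $1,150 + $800 = $1,950; Nwosu $1,150 + $3,750 = $4,900.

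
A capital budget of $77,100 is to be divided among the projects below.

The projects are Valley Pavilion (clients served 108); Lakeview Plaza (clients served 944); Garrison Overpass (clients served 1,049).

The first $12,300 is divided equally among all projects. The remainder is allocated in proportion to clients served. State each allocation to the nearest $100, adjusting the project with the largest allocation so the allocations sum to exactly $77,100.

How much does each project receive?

Equal tier: $12,300 ÷ 3 = $4,100 apiece.
Remainder $64,800 by clients served (total 2,101): Valley Pavilion 3,330.99 → $3,300; Lakeview Plaza 29,115.28 → $29,100; Garrison Overpass 32,353.74 → $32,400.
Totals: Valley Pavilion $4,100 + $3,300 = $7,400; Lakeview Plaza $4,100 + $29,100 = $33,200; Garrison Overpass $4,100 + $32,400 = $36,500.

Valley Pavilion: $7,400; Lakeview Plaza: $33,200; Garrison Overpass: $36,500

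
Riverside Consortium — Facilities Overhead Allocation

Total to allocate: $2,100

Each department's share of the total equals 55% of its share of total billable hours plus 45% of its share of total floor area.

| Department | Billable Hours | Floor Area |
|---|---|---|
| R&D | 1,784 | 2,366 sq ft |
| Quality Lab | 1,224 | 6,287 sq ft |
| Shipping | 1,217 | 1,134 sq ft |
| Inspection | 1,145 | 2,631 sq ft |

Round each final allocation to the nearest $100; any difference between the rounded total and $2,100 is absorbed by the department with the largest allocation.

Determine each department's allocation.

Billable hours total 5,370; floor area total 12,418.
Blended shares (55% billable hours + 45% floor area): R&D 0.2685; Quality Lab 0.3532; Shipping 0.1657; Inspection 0.2126.
Unrounded shares: R&D 563.76; Quality Lab 741.70; Shipping 348.05; Inspection 446.49.
At nearest $100: R&D $600; Quality Lab $700; Shipping $300; Inspection $400. Sum = $2,000.
Difference $2,100 − $2,000 = +$100 applied to largest allocation (Quality Lab): Quality Lab becomes $800.

R&D: $600 | Quality Lab: $800 | Shipping: $300 | Inspection: $400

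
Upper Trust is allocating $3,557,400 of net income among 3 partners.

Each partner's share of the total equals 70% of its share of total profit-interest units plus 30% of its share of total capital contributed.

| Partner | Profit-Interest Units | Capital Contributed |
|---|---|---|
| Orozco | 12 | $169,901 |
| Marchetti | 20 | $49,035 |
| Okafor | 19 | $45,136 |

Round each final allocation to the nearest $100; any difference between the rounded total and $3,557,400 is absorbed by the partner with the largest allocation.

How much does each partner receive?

Profit-interest units total 51; capital contributed total 264,072.
Blended shares (70% profit-interest units + 30% capital contributed): Orozco 0.3577; Marchetti 0.3302; Okafor 0.3121.
Raw shares: Orozco 1,272,562.23; Marchetti 1,174,711.12; Okafor 1,110,126.65.
Rounded to nearest $100: Orozco $1,272,600; Marchetti $1,174,700; Okafor $1,110,100. Sum = $3,557,400.
Sum already equals the total — no adjustment.

Orozco: $1,272,600 · Marchetti: $1,174,700 · Okafor: $1,110,100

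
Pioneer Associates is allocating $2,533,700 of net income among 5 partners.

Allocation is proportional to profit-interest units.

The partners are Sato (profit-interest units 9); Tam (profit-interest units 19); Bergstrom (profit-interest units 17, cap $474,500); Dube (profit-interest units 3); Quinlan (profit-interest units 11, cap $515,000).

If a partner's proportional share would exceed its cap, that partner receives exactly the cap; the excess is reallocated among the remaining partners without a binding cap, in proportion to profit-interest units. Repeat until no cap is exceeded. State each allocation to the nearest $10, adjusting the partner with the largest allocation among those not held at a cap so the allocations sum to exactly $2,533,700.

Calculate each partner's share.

Total profit-interest units = 59.
Proportional shares (ignoring caps): Sato 386,496.61; Tam 815,937.29; Bergstrom 730,049.15; Dube 128,832.20; Quinlan 472,384.75.
Cap binds for Bergstrom ($474,500); remaining pool $2,059,200 reallocated over remaining profit-interest units 42.
Cap binds for Quinlan ($515,000); remaining pool $1,544,200 reallocated over remaining profit-interest units 31.
Shares after redistribution: Sato 448,316.13 → $448,320; Tam 946,445.16 → $946,450; Dube 149,438.71 → $149,440.
Rounding difference −$10 applied to Tam → $946,440.

Sato: $448,320; Tam: $946,440; Bergstrom: $474,500; Dube: $149,440; Quinlan: $515,000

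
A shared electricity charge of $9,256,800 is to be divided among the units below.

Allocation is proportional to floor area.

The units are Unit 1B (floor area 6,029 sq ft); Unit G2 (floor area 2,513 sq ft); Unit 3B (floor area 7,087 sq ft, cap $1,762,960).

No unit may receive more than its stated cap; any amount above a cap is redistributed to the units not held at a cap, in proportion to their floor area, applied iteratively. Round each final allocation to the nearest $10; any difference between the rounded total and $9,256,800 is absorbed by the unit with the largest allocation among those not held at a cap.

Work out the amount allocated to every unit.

Combined floor area = 15,629.
Unconstrained shares: Unit 1B 3,570,877.68; Unit G2 1,488,408.62; Unit 3B 4,197,513.70.
Held at cap: Unit 3B ($1,762,960); residual $7,493,840 reallocated over remaining floor area 8,542.
Redistributed shares: Unit 1B 5,289,201.75 → $5,289,200; Unit G2 2,204,638.25 → $2,204,640.

Unit 1B: $5,289,200 · Unit G2: $2,204,640 · Unit 3B: $1,762,960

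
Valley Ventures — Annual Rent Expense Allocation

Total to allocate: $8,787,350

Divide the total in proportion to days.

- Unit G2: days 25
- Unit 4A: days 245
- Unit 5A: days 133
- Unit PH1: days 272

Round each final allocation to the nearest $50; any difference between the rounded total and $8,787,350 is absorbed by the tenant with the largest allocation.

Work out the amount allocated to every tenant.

Unit G2: $325,450 | Unit 4A: $3,189,500 | Unit 5A: $1,731,450 | Unit PH1: $3,540,950

Total days = 675.
Proportional shares: Unit G2 25/675 × $8,787,350 = 325,457.41; Unit 4A 245/675 × $8,787,350 = 3,189,482.59; Unit 5A 133/675 × $8,787,350 = 1,731,433.41; Unit PH1 272/675 × $8,787,350 = 3,540,976.59.
Rounded to nearest $50: Unit G2 $325,450; Unit 4A $3,189,500; Unit 5A $1,731,450; Unit PH1 $3,541,000. Sum = $8,787,400.
Difference $8,787,350 − $8,787,400 = −$50 applied to largest allocation (Unit PH1): Unit PH1 becomes $3,540,950.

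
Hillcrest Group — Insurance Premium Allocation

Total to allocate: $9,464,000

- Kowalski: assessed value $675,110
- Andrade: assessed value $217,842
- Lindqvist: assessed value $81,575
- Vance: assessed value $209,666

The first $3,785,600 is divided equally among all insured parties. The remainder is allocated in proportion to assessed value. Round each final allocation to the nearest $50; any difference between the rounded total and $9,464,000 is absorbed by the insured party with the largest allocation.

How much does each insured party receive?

Kowalski: $4,183,650 | Andrade: $1,991,000 | Lindqvist: $1,337,550 | Vance: $1,951,800

First tranche $3,785,600 split equally: $946,400 each.
Remainder $5,678,400 by assessed value (total 1,184,193): Kowalski 3,237,263.37 → $3,237,250; Andrade 1,044,588.18 → $1,044,600; Lindqvist 391,165.53 → $391,150; Vance 1,005,382.92 → $1,005,400.
Totals: Kowalski $946,400 + $3,237,250 = $4,183,650; Andrade $946,400 + $1,044,600 = $1,991,000; Lindqvist $946,400 + $391,150 = $1,337,550; Vance $946,400 + $1,005,400 = $1,951,800.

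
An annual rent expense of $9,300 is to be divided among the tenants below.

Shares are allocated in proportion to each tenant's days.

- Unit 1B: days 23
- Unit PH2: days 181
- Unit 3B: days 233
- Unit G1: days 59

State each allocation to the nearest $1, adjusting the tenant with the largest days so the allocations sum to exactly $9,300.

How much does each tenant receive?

Unit 1B: $431 · Unit PH2: $3,394 · Unit 3B: $4,369 · Unit G1: $1,106

Days total: 23 + 181 + 233 + 59 = 496.
Unrounded shares: Unit 1B 431.25; Unit PH2 3,393.75; Unit 3B 4,368.75; Unit G1 1,106.25.
Rounded to nearest $1: Unit 1B $431; Unit PH2 $3,394; Unit 3B $4,369; Unit G1 $1,106. Sum = $9,300.
Rounded total matches; no reconciliation needed.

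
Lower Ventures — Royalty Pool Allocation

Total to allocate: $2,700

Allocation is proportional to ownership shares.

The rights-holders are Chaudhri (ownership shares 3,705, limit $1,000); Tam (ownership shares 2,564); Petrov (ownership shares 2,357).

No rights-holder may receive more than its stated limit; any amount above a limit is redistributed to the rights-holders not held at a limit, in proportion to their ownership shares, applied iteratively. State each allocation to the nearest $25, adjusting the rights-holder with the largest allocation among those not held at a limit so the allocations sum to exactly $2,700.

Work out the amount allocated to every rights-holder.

Combined ownership shares = 8,626.
Pro-rata shares before constraints: Chaudhri 1,159.69; Tam 802.55; Petrov 737.76.
Cap binds for Chaudhri ($1,000); residual $1,700 reallocated over remaining ownership shares 4,921.
Shares after redistribution: Tam 885.75 → $875; Petrov 814.25 → $825.

Chaudhri: $1,000; Tam: $875; Petrov: $825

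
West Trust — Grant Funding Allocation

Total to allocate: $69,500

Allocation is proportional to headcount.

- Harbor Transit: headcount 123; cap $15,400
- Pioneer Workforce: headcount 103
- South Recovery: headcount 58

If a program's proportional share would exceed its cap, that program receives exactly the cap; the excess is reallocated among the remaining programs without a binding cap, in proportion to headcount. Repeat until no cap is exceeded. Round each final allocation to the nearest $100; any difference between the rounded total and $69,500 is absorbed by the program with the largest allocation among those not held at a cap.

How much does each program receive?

Headcount total: 284.
Pro-rata shares before constraints: Harbor Transit 30,100.35; Pioneer Workforce 25,205.99; South Recovery 14,193.66.
Held at cap: Harbor Transit ($15,400); remaining pool $54,100 reallocated over remaining headcount 161.
Shares after redistribution: Pioneer Workforce 34,610.56 → $34,600; South Recovery 19,489.44 → $19,500.

Harbor Transit: $15,400 · Pioneer Workforce: $34,600 · South Recovery: $19,500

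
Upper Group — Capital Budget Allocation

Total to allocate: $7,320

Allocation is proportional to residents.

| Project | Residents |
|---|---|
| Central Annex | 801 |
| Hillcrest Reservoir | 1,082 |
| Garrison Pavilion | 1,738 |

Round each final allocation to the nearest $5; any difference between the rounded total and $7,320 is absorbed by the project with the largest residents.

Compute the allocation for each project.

Residents total: 801 + 1,082 + 1,738 = 3,621.
Raw shares: Central Annex 1,619.25; Hillcrest Reservoir 2,187.31; Garrison Pavilion 3,513.44.
Rounded to nearest $5: Central Annex $1,620; Hillcrest Reservoir $2,185; Garrison Pavilion $3,515. Sum = $7,320.
No rounding difference to absorb.

Central Annex: $1,620 · Hillcrest Reservoir: $2,185 · Garrison Pavilion: $3,515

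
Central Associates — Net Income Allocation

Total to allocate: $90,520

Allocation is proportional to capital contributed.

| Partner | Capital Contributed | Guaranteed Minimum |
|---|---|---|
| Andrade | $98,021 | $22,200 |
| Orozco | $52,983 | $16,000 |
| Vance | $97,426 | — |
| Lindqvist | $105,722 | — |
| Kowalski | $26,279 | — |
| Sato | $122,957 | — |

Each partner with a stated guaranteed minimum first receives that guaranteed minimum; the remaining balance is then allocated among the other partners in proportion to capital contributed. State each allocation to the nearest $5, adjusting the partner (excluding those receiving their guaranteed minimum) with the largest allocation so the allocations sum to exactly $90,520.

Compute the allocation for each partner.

Fund the minimums — Andrade $22,200; Orozco $16,000. Remaining pool $52,320.
Remaining pool split over remaining capital contributed 352,384: Vance 14,465.27 → $14,465; Lindqvist 15,697.01 → $15,695; Kowalski 3,901.76 → $3,900; Sato 18,255.97 → $18,255.
Rounding difference +$5 applied to Sato → $18,260.

Andrade: $22,200 | Orozco: $16,000 | Vance: $14,465 | Lindqvist: $15,695 | Kowalski: $3,900 | Sato: $18,260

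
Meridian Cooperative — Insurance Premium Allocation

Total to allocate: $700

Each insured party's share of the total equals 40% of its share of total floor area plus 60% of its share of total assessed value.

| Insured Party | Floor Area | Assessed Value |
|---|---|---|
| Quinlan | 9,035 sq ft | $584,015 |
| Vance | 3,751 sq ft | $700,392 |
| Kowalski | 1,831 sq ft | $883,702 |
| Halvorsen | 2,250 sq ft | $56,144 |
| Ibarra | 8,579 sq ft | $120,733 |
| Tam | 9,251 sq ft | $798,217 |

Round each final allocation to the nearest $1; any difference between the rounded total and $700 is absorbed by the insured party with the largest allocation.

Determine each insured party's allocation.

Floor area total 34,697; assessed value total 3,143,203.
Blended shares (40% floor area + 60% assessed value): Quinlan 0.2156; Vance 0.1769; Kowalski 0.1898; Halvorsen 0.0367; Ibarra 0.1219; Tam 0.2590.
Raw shares: Quinlan 150.95; Vance 123.86; Kowalski 132.86; Halvorsen 25.66; Ibarra 85.36; Tam 181.31.
Rounded to nearest $1: Quinlan $151; Vance $124; Kowalski $133; Halvorsen $26; Ibarra $85; Tam $181. Sum = $700.
No rounding difference to absorb.

Quinlan: $151 | Vance: $124 | Kowalski: $133 | Halvorsen: $26 | Ibarra: $85 | Tam: $181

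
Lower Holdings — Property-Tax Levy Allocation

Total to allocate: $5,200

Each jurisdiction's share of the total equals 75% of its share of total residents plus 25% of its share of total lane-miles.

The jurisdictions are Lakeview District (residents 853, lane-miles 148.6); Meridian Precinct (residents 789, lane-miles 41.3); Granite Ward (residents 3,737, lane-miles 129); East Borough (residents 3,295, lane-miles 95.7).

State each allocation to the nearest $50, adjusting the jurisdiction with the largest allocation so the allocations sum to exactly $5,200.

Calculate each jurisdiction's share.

Residents total 8,674; lane-miles total 414.6.
Combined weights (75% residents + 25% lane-miles): Lakeview District 0.1634; Meridian Precinct 0.0931; Granite Ward 0.4009; East Borough 0.3426.
Unrounded shares: Lakeview District 849.47; Meridian Precinct 484.25; Granite Ward 2,084.71; East Borough 1,781.57.
After rounding ($50): Lakeview District $850; Meridian Precinct $500; Granite Ward $2,100; East Borough $1,800. Sum = $5,250.
Difference $5,200 − $5,250 = −$50 applied to largest allocation (Granite Ward): Granite Ward becomes $2,050.

Lakeview District: $850 | Meridian Precinct: $500 | Granite Ward: $2,050 | East Borough: $1,800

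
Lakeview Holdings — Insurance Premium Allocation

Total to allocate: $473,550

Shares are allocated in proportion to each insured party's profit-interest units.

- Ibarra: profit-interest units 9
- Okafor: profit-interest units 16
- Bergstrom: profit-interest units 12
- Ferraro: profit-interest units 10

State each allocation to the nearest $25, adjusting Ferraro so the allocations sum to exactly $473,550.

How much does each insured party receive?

Total profit-interest units = 47.
Unrounded shares: Ibarra 9/47 × $473,550 = 90,679.79; Okafor 16/47 × $473,550 = 161,208.51; Bergstrom 12/47 × $473,550 = 120,906.38; Ferraro 10/47 × $473,550 = 100,755.32.
Rounded to nearest $25: Ibarra $90,675; Okafor $161,200; Bergstrom $120,900; Ferraro $100,750. Sum = $473,525.
Difference $473,550 − $473,525 = +$25 applied to Ferraro: Ferraro becomes $100,775.

Ibarra: $90,675; Okafor: $161,200; Bergstrom: $120,900; Ferraro: $100,775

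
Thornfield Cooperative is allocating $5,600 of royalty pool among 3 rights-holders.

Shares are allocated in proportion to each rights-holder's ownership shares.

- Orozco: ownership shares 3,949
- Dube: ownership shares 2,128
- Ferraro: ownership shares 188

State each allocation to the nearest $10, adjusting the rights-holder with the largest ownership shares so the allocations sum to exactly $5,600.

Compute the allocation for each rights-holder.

Orozco: $3,530 | Dube: $1,900 | Ferraro: $170

Ownership shares total: 3,949 + 2,128 + 188 = 6,265.
Unrounded shares: Orozco 3,529.83; Dube 1,902.12; Ferraro 168.04.
At nearest $10: Orozco $3,530; Dube $1,900; Ferraro $170. Sum = $5,600.
Rounded total matches; no reconciliation needed.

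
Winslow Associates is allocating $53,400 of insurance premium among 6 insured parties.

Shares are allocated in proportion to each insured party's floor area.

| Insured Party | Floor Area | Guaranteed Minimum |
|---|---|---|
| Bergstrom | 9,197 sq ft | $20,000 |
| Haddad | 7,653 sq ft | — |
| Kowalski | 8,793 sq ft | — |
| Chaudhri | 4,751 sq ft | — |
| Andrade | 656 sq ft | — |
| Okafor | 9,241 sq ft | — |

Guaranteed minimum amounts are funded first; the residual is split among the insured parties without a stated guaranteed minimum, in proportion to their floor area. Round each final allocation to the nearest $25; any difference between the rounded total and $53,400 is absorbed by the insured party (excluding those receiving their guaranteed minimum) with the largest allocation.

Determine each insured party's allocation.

Bergstrom: $20,000 · Haddad: $8,225 · Kowalski: $9,450 · Chaudhri: $5,100 · Andrade: $700 · Okafor: $9,925

Guaranteed amounts: Bergstrom $20,000. Remaining pool $33,400.
Remaining pool split over remaining floor area 31,094: Haddad 8,220.56 → $8,225; Kowalski 9,445.11 → $9,450; Chaudhri 5,103.34 → $5,100; Andrade 704.65 → $700; Okafor 9,926.33 → $9,925.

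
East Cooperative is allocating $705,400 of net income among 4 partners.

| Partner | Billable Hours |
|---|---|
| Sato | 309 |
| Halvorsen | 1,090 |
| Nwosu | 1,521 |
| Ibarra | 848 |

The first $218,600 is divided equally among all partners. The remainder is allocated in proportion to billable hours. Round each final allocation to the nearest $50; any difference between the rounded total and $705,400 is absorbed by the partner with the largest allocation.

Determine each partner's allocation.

Sato: $94,550; Halvorsen: $195,450; Nwosu: $251,200; Ibarra: $164,200

$218,600 shared equally gives $54,650 per partner.
Remainder $486,800 by billable hours (total 3,768): Sato 39,920.70 → $39,900; Halvorsen 140,820.59 → $140,800; Nwosu 196,502.87 → $196,500; Ibarra 109,555.84 → $109,550.
Rounding difference +$50 on remainder applied to Nwosu.
Totals: Sato $54,650 + $39,900 = $94,550; Halvorsen $54,650 + $140,800 = $195,450; Nwosu $54,650 + $196,550 = $251,200; Ibarra $54,650 + $109,550 = $164,200.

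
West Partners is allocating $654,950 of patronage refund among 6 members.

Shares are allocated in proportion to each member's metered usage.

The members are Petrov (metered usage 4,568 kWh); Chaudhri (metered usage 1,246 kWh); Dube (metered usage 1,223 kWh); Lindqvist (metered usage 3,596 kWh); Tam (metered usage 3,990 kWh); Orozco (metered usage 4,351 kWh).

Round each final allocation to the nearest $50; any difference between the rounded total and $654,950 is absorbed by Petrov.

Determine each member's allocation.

Petrov: $157,650 | Chaudhri: $43,000 | Dube: $42,200 | Lindqvist: $124,150 | Tam: $137,750 | Orozco: $150,200

Total metered usage = 18,974.
Raw shares: Petrov 4,568/18,974 × $654,950 = 157,679.54; Chaudhri 1,246/18,974 × $654,950 = 43,009.79; Dube 1,223/18,974 × $654,950 = 42,215.87; Lindqvist 3,596/18,974 × $654,950 = 124,127.76; Tam 3,990/18,974 × $654,950 = 137,727.97; Orozco 4,351/18,974 × $654,950 = 150,189.07.
After rounding ($50): Petrov $157,700; Chaudhri $43,000; Dube $42,200; Lindqvist $124,150; Tam $137,750; Orozco $150,200. Sum = $655,000.
Difference $654,950 − $655,000 = −$50 applied to Petrov: Petrov becomes $157,650.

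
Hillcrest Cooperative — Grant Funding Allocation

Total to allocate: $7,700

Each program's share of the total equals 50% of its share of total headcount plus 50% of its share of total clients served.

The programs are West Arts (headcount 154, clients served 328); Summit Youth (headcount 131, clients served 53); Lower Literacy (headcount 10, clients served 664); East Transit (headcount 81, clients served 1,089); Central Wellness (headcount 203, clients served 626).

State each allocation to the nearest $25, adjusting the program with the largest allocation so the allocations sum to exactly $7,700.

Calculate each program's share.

West Arts: $1,475 · Summit Youth: $950 · Lower Literacy: $1,000 · East Transit: $2,050 · Central Wellness: $2,225

Totals — headcount 579, clients served 2,760.
Blended shares (50% headcount + 50% clients served): West Arts 0.1924; Summit Youth 0.1227; Lower Literacy 0.1289; East Transit 0.2672; Central Wellness 0.2887.
Pro-rata amounts: West Arts 1,481.54; Summit Youth 945.00; Lower Literacy 992.73; East Transit 2,057.68; Central Wellness 2,223.05.
Rounded to nearest $25: West Arts $1,475; Summit Youth $950; Lower Literacy $1,000; East Transit $2,050; Central Wellness $2,225. Sum = $7,700.
Rounded total matches; no reconciliation needed.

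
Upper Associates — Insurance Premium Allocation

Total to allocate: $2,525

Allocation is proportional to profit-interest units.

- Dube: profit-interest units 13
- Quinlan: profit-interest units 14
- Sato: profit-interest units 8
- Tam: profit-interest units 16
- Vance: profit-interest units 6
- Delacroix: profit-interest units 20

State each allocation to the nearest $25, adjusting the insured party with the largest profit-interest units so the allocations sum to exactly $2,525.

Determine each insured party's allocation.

Dube: $425 · Quinlan: $450 · Sato: $250 · Tam: $525 · Vance: $200 · Delacroix: $675

Combined profit-interest units = 77.
Unrounded shares: Dube 13/77 × $2,525 = 426.30; Quinlan 14/77 × $2,525 = 459.09; Sato 8/77 × $2,525 = 262.34; Tam 16/77 × $2,525 = 524.68; Vance 6/77 × $2,525 = 196.75; Delacroix 20/77 × $2,525 = 655.84.
At nearest $25: Dube $425; Quinlan $450; Sato $250; Tam $525; Vance $200; Delacroix $650. Sum = $2,500.
Difference $2,525 − $2,500 = +$25 applied to largest profit-interest units (Delacroix): Delacroix becomes $675.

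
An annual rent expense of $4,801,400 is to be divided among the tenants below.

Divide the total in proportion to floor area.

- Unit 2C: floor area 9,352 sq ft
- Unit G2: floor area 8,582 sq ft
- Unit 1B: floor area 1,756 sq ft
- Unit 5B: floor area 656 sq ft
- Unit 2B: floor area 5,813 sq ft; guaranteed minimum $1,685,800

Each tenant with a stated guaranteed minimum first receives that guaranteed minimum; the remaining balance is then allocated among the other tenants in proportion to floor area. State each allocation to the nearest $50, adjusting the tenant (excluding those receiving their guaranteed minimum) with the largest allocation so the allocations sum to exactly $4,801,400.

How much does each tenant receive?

Unit 2C: $1,432,100 · Unit G2: $1,314,150 · Unit 1B: $268,900 · Unit 5B: $100,450 · Unit 2B: $1,685,800

Minimums first: Unit 2B $1,685,800. Residual $3,115,600.
Residual split over remaining floor area 20,346: Unit 2C 1,432,079.58 → $1,432,100; Unit G2 1,314,168.84 → $1,314,150; Unit 1B 268,897.75 → $268,900; Unit 5B 100,453.83 → $100,450.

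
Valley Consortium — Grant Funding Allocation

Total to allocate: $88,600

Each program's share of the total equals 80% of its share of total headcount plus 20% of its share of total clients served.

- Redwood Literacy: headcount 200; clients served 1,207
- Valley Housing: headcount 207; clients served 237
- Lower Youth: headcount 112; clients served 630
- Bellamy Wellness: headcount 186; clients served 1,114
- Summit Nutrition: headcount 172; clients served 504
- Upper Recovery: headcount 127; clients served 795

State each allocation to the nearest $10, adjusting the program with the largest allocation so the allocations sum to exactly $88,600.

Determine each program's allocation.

Totals — headcount 1,004, clients served 4,487.
Combined weights (80% headcount + 20% clients served): Redwood Literacy 0.2132; Valley Housing 0.1755; Lower Youth 0.1173; Bellamy Wellness 0.1979; Summit Nutrition 0.1595; Upper Recovery 0.1366.
Raw shares: Redwood Literacy 18,886.19; Valley Housing 15,549.66; Lower Youth 10,394.92; Bellamy Wellness 17,530.55; Summit Nutrition 14,133.18; Upper Recovery 12,105.50.
At nearest $10: Redwood Literacy $18,890; Valley Housing $15,550; Lower Youth $10,390; Bellamy Wellness $17,530; Summit Nutrition $14,130; Upper Recovery $12,110. Sum = $88,600.
Rounded total matches; no reconciliation needed.

Redwood Literacy: $18,890; Valley Housing: $15,550; Lower Youth: $10,390; Bellamy Wellness: $17,530; Summit Nutrition: $14,130; Upper Recovery: $12,110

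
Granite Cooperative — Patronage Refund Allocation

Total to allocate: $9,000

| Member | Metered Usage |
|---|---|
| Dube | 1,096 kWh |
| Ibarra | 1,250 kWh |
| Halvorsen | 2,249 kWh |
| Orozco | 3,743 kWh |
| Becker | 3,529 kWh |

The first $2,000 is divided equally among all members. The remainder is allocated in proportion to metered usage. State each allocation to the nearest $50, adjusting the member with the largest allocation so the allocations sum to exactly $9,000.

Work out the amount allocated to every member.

Equal tier: $2,000 ÷ 5 = $400 apiece.
Remainder $7,000 by metered usage (total 11,867): Dube 646.50 → $650; Ibarra 737.34 → $750; Halvorsen 1,326.62 → $1,350; Orozco 2,207.89 → $2,200; Becker 2,081.66 → $2,100.
Rounding difference −$50 on remainder applied to Orozco.
Totals: Dube $400 + $650 = $1,050; Ibarra $400 + $750 = $1,150; Halvorsen $400 + $1,350 = $1,750; Orozco $400 + $2,150 = $2,550; Becker $400 + $2,100 = $2,500.

Dube: $1,050 | Ibarra: $1,150 | Halvorsen: $1,750 | Orozco: $2,550 | Becker: $2,500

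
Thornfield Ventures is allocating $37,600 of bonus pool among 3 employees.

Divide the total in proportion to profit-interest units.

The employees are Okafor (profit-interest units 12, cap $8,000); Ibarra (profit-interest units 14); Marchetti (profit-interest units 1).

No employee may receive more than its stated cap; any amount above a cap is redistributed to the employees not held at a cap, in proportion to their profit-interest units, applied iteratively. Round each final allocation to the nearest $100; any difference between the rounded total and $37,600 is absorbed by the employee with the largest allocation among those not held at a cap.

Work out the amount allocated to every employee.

Sum of profit-interest units: 27.
Unconstrained shares: Okafor 16,711.11; Ibarra 19,496.30; Marchetti 1,392.59.
Held at cap: Okafor ($8,000); balance $29,600 reallocated over remaining profit-interest units 15.
Shares after redistribution: Ibarra 27,626.67 → $27,600; Marchetti 1,973.33 → $2,000.

Okafor: $8,000 | Ibarra: $27,600 | Marchetti: $2,000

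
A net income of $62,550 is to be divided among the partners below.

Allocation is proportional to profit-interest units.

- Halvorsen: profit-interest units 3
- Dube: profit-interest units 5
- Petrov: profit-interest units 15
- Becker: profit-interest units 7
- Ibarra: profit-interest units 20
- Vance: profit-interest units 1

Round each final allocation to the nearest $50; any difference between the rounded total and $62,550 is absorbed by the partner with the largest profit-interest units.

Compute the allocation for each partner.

Halvorsen: $3,700 | Dube: $6,150 | Petrov: $18,400 | Becker: $8,600 | Ibarra: $24,450 | Vance: $1,250

Sum of profit-interest units: 3 + 5 + 15 + 7 + 20 + 1 = 51.
Raw shares: Halvorsen 3,679.41; Dube 6,132.35; Petrov 18,397.06; Becker 8,585.29; Ibarra 24,529.41; Vance 1,226.47.
After rounding ($50): Halvorsen $3,700; Dube $6,150; Petrov $18,400; Becker $8,600; Ibarra $24,550; Vance $1,250. Sum = $62,650.
Difference $62,550 − $62,650 = −$100 applied to largest profit-interest units (Ibarra): Ibarra becomes $24,450.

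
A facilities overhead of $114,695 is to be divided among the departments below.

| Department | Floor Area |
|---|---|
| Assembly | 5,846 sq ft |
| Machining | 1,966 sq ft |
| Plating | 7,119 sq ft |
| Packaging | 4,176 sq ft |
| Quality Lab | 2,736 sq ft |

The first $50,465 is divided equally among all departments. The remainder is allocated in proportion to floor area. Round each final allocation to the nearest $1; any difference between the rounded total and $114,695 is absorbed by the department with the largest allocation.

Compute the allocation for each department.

Assembly: $27,283 · Machining: $15,874 · Plating: $31,027 · Packaging: $22,373 · Quality Lab: $18,138

Equal tier: $50,465 ÷ 5 = $10,093 apiece.
Remainder $64,230 by floor area (total 21,843): Assembly 17,190.34 → $17,190; Machining 5,781.08 → $5,781; Plating 20,933.63 → $20,934; Packaging 12,279.65 → $12,280; Quality Lab 8,045.29 → $8,045.
Totals: Assembly $10,093 + $17,190 = $27,283; Machining $10,093 + $5,781 = $15,874; Plating $10,093 + $20,934 = $31,027; Packaging $10,093 + $12,280 = $22,373; Quality Lab $10,093 + $8,045 = $18,138.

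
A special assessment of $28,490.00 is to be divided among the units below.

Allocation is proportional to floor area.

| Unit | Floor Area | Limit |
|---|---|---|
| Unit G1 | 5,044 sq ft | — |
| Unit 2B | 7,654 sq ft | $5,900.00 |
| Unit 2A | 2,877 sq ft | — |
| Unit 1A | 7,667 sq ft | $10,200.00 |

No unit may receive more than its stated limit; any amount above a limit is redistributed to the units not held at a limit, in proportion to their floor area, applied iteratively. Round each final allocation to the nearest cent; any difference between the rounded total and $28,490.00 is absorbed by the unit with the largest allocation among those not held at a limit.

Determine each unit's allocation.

Unit G1: $7,889.81 | Unit 2B: $5,900.00 | Unit 2A: $4,500.19 | Unit 1A: $10,200.00

Sum of floor area: 23,242.
Proportional shares (ignoring caps): Unit G1 6,182.9257; Unit 2B 9,382.2588; Unit 2A 3,526.6212; Unit 1A 9,398.1942.
Capped: Unit 2B ($5,900.00); residual $22,590.00 reallocated over remaining floor area 15,588.
Capped: Unit 1A ($10,200.00); residual $12,390.00 reallocated over remaining floor area 7,921.
Redistributed shares: Unit G1 7,889.8068 → $7,889.81; Unit 2A 4,500.1932 → $4,500.19.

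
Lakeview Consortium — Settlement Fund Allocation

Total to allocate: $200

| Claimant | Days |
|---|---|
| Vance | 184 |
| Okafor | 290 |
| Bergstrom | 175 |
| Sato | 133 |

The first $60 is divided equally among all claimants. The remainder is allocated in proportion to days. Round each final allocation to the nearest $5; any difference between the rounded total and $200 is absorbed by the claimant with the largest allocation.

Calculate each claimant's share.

Vance: $50; Okafor: $65; Bergstrom: $45; Sato: $40

Equal tier: $60 ÷ 4 = $15 apiece.
Remainder $140 by days (total 782): Vance 32.94 → $35; Okafor 51.92 → $50; Bergstrom 31.33 → $30; Sato 23.81 → $25.
Totals: Vance $15 + $35 = $50; Okafor $15 + $50 = $65; Bergstrom $15 + $30 = $45; Sato $15 + $25 = $40.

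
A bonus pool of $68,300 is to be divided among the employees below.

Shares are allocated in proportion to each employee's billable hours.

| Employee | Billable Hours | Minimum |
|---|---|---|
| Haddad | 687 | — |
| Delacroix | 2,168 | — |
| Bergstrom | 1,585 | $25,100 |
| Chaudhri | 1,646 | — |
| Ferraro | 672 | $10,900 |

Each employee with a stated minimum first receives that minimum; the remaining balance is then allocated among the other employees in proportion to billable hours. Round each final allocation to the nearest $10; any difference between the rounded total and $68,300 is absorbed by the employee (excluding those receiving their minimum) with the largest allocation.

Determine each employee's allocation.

Fund the minimums — Bergstrom $25,100; Ferraro $10,900. Balance $32,300.
Balance split over remaining billable hours 4,501: Haddad 4,930.04 → $4,930; Delacroix 15,557.96 → $15,560; Chaudhri 11,812.00 → $11,810.

Haddad: $4,930 | Delacroix: $15,560 | Bergstrom: $25,100 | Chaudhri: $11,810 | Ferraro: $10,900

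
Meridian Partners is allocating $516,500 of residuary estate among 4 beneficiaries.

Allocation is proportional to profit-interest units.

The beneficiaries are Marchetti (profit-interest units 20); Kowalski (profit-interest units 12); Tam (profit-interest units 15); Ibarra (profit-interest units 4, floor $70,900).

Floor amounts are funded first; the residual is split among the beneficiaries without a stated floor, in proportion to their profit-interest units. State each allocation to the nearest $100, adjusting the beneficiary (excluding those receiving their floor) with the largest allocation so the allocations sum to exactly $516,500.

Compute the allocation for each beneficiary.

Fund the minimums — Ibarra $70,900. Balance $445,600.
Balance split over remaining profit-interest units 47: Marchetti 189,617.02 → $189,600; Kowalski 113,770.21 → $113,800; Tam 142,212.77 → $142,200.

Marchetti: $189,600 | Kowalski: $113,800 | Tam: $142,200 | Ibarra: $70,900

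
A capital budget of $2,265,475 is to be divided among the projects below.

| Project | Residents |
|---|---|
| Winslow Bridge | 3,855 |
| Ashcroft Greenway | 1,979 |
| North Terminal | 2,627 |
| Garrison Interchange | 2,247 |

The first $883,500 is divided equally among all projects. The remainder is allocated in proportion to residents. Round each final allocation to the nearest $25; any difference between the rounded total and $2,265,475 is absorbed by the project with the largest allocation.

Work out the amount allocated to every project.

Winslow Bridge: $718,400 | Ashcroft Greenway: $476,275 | North Terminal: $559,925 | Garrison Interchange: $510,875

First tranche $883,500 split equally: $220,875 each.
Remainder $1,381,975 by residents (total 10,708): Winslow Bridge 497,526.49 → $497,525; Ashcroft Greenway 255,409.84 → $255,400; North Terminal 339,040.75 → $339,050; Garrison Interchange 289,997.93 → $290,000.
Totals: Winslow Bridge $220,875 + $497,525 = $718,400; Ashcroft Greenway $220,875 + $255,400 = $476,275; North Terminal $220,875 + $339,050 = $559,925; Garrison Interchange $220,875 + $290,000 = $510,875.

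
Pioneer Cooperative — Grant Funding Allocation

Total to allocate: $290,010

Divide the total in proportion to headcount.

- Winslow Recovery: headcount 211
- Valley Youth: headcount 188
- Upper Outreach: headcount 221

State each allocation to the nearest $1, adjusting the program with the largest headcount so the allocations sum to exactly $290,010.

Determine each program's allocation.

Combined headcount = 620.
Pro-rata amounts: Winslow Recovery 211/620 × $290,010 = 98,696.95; Valley Youth 188/620 × $290,010 = 87,938.52; Upper Outreach 221/620 × $290,010 = 103,374.53.
At nearest $1: Winslow Recovery $98,697; Valley Youth $87,939; Upper Outreach $103,375. Sum = $290,011.
Difference $290,010 − $290,011 = −$1 applied to largest headcount (Upper Outreach): Upper Outreach becomes $103,374.

Winslow Recovery: $98,697 | Valley Youth: $87,939 | Upper Outreach: $103,374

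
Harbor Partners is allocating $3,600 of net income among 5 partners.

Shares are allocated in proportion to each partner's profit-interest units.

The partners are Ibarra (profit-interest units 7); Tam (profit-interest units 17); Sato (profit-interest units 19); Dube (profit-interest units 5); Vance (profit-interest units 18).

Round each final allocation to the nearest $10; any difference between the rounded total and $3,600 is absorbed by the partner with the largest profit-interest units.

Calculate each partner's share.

Sum of profit-interest units: 7 + 17 + 19 + 5 + 18 = 66.
Proportional shares: Ibarra 381.82; Tam 927.27; Sato 1,036.36; Dube 272.73; Vance 981.82.
After rounding ($10): Ibarra $380; Tam $930; Sato $1,040; Dube $270; Vance $980. Sum = $3,600.
No rounding difference to absorb.

Ibarra: $380 | Tam: $930 | Sato: $1,040 | Dube: $270 | Vance: $980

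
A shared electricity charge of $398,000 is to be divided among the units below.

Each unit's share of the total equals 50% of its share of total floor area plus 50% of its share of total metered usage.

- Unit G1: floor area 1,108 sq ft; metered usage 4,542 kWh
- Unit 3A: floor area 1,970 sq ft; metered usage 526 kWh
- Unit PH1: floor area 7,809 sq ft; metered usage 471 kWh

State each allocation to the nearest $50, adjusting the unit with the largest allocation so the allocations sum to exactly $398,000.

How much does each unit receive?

Unit G1: $183,450 · Unit 3A: $54,900 · Unit PH1: $159,650

Totals — floor area 10,887, metered usage 5,539.
Composite weights (50% floor area + 50% metered usage): Unit G1 0.4609; Unit 3A 0.1380; Unit PH1 0.4012.
Raw shares: Unit G1 183,433.50; Unit 3A 54,906.64; Unit PH1 159,659.87.
At nearest $50: Unit G1 $183,450; Unit 3A $54,900; Unit PH1 $159,650. Sum = $398,000.
No rounding difference to absorb.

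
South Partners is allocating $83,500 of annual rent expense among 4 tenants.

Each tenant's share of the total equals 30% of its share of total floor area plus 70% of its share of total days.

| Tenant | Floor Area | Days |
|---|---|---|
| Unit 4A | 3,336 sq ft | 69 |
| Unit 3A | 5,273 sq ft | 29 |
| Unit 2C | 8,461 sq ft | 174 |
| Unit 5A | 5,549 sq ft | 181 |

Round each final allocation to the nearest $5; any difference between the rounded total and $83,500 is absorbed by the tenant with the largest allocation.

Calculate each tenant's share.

Floor area total 22,619; days total 453.
Composite weights (30% floor area + 70% days): Unit 4A 0.1509; Unit 3A 0.1147; Unit 2C 0.3811; Unit 5A 0.3533.
Pro-rata amounts: Unit 4A 12,597.52; Unit 3A 9,581.55; Unit 2C 31,821.35; Unit 5A 29,499.58.
After rounding ($5): Unit 4A $12,600; Unit 3A $9,580; Unit 2C $31,820; Unit 5A $29,500. Sum = $83,500.
No rounding difference to absorb.

Unit 4A: $12,600 · Unit 3A: $9,580 · Unit 2C: $31,820 · Unit 5A: $29,500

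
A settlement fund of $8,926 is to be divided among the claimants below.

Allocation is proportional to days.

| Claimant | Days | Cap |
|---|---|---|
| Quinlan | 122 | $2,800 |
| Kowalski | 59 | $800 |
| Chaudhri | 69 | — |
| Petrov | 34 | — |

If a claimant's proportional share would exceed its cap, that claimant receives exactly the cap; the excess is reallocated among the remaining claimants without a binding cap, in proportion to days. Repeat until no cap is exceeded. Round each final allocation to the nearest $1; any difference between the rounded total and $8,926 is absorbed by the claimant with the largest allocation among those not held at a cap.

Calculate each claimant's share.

Quinlan: $2,800 | Kowalski: $800 | Chaudhri: $3,568 | Petrov: $1,758

Combined days = 284.
Pro-rata shares before constraints: Quinlan 3,834.41; Kowalski 1,854.35; Chaudhri 2,168.64; Petrov 1,068.61.
Held at cap: Quinlan ($2,800), Kowalski ($800); balance $5,326 reallocated over remaining days 103.
Shares after redistribution: Chaudhri 3,567.90 → $3,568; Petrov 1,758.10 → $1,758.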